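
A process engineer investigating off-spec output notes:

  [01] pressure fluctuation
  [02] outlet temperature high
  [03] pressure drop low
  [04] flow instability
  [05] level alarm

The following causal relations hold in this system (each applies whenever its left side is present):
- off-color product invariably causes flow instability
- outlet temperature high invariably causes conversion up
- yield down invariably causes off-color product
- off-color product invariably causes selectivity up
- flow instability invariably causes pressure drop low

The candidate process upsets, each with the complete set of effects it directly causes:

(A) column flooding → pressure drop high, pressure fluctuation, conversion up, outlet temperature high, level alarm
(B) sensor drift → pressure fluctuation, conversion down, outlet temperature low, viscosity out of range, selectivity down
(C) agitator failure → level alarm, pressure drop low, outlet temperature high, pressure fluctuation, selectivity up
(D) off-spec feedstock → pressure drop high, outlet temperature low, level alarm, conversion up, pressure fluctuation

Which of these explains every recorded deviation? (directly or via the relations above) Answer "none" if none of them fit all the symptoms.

none

Testing each hypothesis:
(A) column flooding — fails on pressure drop low, flow instability (predicts pressure drop high, not pressure drop low)
(B) sensor drift — fails on outlet temperature high, pressure drop low, flow instability, level alarm (predicts outlet temperature low, not outlet temperature high)
(C) agitator failure — pressure fluctuation match; outlet temperature high match; pressure drop low match; flow instability miss; level alarm match
(D) off-spec feedstock — fails on outlet temperature high, pressure drop low, flow instability (predicts outlet temperature low, not outlet temperature high; predicts pressure drop high, not pressure drop low)
None of the listed candidates fits everything.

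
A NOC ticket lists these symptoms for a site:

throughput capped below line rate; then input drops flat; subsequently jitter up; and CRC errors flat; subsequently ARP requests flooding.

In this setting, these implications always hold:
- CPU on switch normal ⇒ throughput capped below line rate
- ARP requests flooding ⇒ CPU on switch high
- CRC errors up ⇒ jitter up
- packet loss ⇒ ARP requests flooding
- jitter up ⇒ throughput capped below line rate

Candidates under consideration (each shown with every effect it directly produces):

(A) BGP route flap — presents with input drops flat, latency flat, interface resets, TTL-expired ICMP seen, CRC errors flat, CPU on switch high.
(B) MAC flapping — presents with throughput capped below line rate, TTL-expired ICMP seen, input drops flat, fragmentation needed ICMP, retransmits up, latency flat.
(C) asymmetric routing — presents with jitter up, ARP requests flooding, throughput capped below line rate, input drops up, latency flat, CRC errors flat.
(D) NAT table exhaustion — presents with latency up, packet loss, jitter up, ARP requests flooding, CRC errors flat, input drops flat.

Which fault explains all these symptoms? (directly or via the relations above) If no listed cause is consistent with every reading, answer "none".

Checking each candidate against the observations:
(A) BGP route flap — throughput capped below line rate -; input drops flat +; jitter up -; CRC errors flat +; ARP requests flooding -
(B) MAC flapping — does not account for jitter up, CRC errors flat, ARP requests flooding
(C) asymmetric routing — fails on input drops flat (predicts input drops up, not input drops flat)
(D) NAT table exhaustion — accounts for every observation (throughput capped below line rate through jitter up → throughput capped below line rate)
Only (D) is consistent with every observation.

D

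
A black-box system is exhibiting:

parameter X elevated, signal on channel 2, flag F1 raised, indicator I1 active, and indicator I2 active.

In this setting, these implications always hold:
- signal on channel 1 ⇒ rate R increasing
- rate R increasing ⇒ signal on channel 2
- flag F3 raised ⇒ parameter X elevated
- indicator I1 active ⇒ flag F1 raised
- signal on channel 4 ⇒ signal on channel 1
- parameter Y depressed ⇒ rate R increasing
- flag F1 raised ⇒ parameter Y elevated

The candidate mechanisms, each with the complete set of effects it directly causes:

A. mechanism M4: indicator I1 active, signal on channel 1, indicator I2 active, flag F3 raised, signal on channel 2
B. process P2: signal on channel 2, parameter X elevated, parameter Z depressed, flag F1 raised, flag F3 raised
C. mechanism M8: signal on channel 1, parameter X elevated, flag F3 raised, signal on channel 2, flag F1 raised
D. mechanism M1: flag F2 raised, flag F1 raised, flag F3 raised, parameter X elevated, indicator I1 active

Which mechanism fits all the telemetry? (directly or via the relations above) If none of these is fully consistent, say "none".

Checking each candidate against the observations:
(A) mechanism M4 — accounts for every observation (parameter X elevated by flag F3 raised → parameter X elevated)
(B) process P2 — does not account for indicator I1 active, indicator I2 active
(C) mechanism M8 — parameter X elevated match; signal on channel 2 match; flag F1 raised match; indicator I1 active miss; indicator I2 active miss
(D) mechanism M1 — parameter X elevated match; signal on channel 2 miss; flag F1 raised match; indicator I1 active match; indicator I2 active miss
(A) is the only candidate with no mismatches.

A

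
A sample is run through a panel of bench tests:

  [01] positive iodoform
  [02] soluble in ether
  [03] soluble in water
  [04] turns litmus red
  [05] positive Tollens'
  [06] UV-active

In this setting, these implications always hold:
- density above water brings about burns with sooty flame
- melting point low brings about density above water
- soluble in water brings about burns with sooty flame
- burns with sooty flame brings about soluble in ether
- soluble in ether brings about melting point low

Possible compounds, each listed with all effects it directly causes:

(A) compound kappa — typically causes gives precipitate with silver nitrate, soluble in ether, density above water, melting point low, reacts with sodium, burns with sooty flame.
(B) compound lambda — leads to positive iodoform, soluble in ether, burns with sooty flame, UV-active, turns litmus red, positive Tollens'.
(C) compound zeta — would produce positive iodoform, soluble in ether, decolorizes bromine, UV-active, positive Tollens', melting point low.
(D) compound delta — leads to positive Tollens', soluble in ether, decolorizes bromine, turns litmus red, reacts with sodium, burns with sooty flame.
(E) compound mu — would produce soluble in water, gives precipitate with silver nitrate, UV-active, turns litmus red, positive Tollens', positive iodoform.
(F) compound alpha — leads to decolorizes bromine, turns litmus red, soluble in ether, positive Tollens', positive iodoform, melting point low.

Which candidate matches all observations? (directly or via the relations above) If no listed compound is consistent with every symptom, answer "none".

E

For each candidate, compare predicted effects to what was observed:
(A) compound kappa — does not account for positive iodoform, soluble in water, turns litmus red, positive Tollens', UV-active
(B) compound lambda — does not account for soluble in water
(C) compound zeta — positive iodoform yes; soluble in ether yes; soluble in water NO; turns litmus red NO; positive Tollens' yes; UV-active yes
(D) compound delta — does not account for positive iodoform, soluble in water, UV-active
(E) compound mu — accounts for every observation (soluble in ether through soluble in water → burns with sooty flame → soluble in ether)
(F) compound alpha — does not account for soluble in water, UV-active
(E) alone accounts for all the evidence.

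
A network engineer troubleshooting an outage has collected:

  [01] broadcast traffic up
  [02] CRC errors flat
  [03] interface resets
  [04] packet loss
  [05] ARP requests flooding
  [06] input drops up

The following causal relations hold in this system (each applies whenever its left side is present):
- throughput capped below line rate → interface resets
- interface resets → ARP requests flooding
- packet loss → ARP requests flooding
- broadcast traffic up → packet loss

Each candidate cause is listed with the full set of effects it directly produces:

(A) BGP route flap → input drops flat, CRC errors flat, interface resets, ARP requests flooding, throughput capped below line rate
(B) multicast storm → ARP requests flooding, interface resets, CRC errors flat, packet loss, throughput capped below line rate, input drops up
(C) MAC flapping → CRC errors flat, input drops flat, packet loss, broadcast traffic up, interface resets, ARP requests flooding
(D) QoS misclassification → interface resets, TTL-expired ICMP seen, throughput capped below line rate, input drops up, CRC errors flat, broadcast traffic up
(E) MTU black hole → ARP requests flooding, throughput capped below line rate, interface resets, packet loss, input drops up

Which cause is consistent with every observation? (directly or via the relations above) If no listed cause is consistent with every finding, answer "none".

Per-candidate check:
(A) BGP route flap — fails on broadcast traffic up, packet loss, input drops up (predicts input drops flat, not input drops up)
(B) multicast storm — does not account for broadcast traffic up
(C) MAC flapping — broadcast traffic up yes; CRC errors flat yes; interface resets yes; packet loss yes; ARP requests flooding yes; input drops up NO
(D) QoS misclassification — broadcast traffic up yes; CRC errors flat yes; interface resets yes; packet loss yes (by broadcast traffic up → packet loss); ARP requests flooding yes (by interface resets → ARP requests flooding); input drops up yes
(E) MTU black hole — broadcast traffic up NO; CRC errors flat NO; interface resets yes; packet loss yes; ARP requests flooding yes; input drops up yes
(D) alone accounts for all the evidence.

D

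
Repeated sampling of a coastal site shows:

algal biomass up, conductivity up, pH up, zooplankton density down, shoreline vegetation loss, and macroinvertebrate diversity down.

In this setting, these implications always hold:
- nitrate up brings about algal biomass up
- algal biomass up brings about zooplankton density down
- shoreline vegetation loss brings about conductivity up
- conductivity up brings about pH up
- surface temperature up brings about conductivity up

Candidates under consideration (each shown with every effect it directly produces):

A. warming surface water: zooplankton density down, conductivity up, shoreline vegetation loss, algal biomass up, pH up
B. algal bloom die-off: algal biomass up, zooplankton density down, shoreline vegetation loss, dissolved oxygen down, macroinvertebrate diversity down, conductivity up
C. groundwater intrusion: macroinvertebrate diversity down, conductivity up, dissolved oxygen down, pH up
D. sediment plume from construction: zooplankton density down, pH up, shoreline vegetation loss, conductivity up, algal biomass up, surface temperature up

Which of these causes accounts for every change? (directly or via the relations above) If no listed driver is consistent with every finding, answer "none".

B

For each candidate, compare predicted effects to what was observed:
(A) warming surface water — algal biomass up yes; conductivity up yes; pH up yes; zooplankton density down yes; shoreline vegetation loss yes; macroinvertebrate diversity down NO
(B) algal bloom die-off — accounts for every observation (pH up by conductivity up → pH up)
(C) groundwater intrusion — algal biomass up NO; conductivity up yes; pH up yes; zooplankton density down NO; shoreline vegetation loss NO; macroinvertebrate diversity down yes
(D) sediment plume from construction — does not account for macroinvertebrate diversity down
Only (B) is consistent with every observation.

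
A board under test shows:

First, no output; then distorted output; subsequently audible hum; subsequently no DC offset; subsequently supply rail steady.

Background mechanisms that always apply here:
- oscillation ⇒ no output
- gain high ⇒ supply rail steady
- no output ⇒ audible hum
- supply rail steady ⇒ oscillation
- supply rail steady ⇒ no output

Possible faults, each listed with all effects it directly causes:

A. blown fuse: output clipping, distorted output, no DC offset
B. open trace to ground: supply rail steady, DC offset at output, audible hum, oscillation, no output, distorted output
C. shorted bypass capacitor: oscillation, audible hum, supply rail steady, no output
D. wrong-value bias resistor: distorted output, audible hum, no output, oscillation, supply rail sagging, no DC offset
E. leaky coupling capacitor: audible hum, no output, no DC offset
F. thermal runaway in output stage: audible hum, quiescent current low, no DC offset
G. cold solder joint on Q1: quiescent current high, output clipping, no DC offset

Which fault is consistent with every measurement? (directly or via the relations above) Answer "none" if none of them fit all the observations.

Checking each candidate against the observations:
(A) blown fuse — does not account for no output, audible hum, supply rail steady
(B) open trace to ground — no output match; distorted output match; audible hum match; no DC offset miss; supply rail steady match
(C) shorted bypass capacitor — does not account for distorted output, no DC offset
(D) wrong-value bias resistor — no output match; distorted output match; audible hum match; no DC offset match; supply rail steady miss
(E) leaky coupling capacitor — no output match; distorted output miss; audible hum match; no DC offset match; supply rail steady miss
(F) thermal runaway in output stage — no output miss; distorted output miss; audible hum match; no DC offset match; supply rail steady miss
(G) cold solder joint on Q1 — does not account for no output, distorted output, audible hum, supply rail steady
No candidate is consistent with all observations.

none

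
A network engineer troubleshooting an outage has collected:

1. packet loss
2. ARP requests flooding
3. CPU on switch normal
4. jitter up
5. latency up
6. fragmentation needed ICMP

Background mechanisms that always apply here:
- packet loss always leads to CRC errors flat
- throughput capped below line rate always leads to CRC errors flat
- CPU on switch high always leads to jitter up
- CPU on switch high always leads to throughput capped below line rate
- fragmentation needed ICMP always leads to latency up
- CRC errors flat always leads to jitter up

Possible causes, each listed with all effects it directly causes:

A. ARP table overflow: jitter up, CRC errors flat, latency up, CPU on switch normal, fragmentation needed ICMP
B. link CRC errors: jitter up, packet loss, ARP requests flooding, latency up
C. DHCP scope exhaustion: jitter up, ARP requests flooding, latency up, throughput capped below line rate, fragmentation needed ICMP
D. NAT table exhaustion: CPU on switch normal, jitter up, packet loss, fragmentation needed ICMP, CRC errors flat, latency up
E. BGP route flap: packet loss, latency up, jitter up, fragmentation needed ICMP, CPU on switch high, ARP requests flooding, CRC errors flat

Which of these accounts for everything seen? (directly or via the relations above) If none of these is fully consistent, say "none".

Per-candidate check:
(A) ARP table overflow — packet loss ✗; ARP requests flooding ✗; CPU on switch normal ✓; jitter up ✓; latency up ✓; fragmentation needed ICMP ✓
(B) link CRC errors — packet loss ✓; ARP requests flooding ✓; CPU on switch normal ✗; jitter up ✓; latency up ✓; fragmentation needed ICMP ✗
(C) DHCP scope exhaustion — does not account for packet loss, CPU on switch normal
(D) NAT table exhaustion — packet loss ✓; ARP requests flooding ✗; CPU on switch normal ✓; jitter up ✓; latency up ✓; fragmentation needed ICMP ✓
(E) BGP route flap — packet loss ✓; ARP requests flooding ✓; CPU on switch normal ✗; jitter up ✓; latency up ✓; fragmentation needed ICMP ✓
None of the listed candidates fits everything.

none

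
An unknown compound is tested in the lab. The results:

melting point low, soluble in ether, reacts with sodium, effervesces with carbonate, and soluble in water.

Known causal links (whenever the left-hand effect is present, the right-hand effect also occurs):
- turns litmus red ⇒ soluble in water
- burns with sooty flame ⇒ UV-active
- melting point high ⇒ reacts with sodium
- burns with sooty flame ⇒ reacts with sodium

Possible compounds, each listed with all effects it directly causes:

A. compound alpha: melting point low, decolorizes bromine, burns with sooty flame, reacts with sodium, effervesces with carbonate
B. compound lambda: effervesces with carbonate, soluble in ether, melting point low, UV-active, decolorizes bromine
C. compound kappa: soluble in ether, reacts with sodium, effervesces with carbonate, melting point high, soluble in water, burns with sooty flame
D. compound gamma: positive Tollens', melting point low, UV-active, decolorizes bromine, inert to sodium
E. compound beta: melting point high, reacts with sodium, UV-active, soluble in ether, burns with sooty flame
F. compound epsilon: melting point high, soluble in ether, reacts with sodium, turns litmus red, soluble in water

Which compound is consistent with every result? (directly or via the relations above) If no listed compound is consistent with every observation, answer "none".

For each candidate, compare predicted effects to what was observed:
(A) compound alpha — does not account for soluble in ether, soluble in water
(B) compound lambda — does not account for reacts with sodium, soluble in water
(C) compound kappa — melting point low -; soluble in ether +; reacts with sodium +; effervesces with carbonate +; soluble in water +
(D) compound gamma — fails on soluble in ether, reacts with sodium, effervesces with carbonate, soluble in water (predicts inert to sodium, not reacts with sodium)
(E) compound beta — fails on melting point low, effervesces with carbonate, soluble in water (predicts melting point high, not melting point low)
(F) compound epsilon — melting point low -; soluble in ether +; reacts with sodium +; effervesces with carbonate -; soluble in water +
Every candidate fails on at least one observation.

none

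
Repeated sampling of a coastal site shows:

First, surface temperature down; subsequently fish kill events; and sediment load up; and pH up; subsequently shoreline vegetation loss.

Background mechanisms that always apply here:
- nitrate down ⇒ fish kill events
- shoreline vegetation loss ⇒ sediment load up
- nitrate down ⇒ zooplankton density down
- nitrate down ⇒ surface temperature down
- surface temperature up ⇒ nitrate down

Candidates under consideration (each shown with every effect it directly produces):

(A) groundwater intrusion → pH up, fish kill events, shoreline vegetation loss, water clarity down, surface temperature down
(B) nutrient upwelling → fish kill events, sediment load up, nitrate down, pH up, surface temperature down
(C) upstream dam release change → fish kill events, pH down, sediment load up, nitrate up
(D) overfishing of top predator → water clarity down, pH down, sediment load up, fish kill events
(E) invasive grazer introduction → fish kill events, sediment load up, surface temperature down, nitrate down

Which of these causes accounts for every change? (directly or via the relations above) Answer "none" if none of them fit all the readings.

A

Checking each candidate against the observations:
(A) groundwater intrusion — accounts for every observation (sediment load up via shoreline vegetation loss → sediment load up)
(B) nutrient upwelling — does not account for shoreline vegetation loss
(C) upstream dam release change — surface temperature down -; fish kill events +; sediment load up +; pH up -; shoreline vegetation loss -
(D) overfishing of top predator — surface temperature down -; fish kill events +; sediment load up +; pH up -; shoreline vegetation loss -
(E) invasive grazer introduction — does not account for pH up, shoreline vegetation loss
(A) alone accounts for all the evidence.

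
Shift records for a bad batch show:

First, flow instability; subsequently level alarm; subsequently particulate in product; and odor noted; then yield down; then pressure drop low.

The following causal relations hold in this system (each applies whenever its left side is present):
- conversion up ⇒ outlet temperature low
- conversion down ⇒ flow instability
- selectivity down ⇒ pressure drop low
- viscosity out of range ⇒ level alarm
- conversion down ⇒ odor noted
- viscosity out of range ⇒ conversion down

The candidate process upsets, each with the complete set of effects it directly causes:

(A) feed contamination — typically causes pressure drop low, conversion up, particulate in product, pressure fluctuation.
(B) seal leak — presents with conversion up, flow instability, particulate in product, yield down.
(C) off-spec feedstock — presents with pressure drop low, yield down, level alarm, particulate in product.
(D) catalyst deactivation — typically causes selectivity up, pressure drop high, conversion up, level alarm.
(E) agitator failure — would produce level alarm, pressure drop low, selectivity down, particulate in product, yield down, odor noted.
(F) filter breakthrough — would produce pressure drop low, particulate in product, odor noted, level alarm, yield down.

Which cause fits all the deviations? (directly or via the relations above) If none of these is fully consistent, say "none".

Checking each candidate against the observations:
(A) feed contamination — does not account for flow instability, level alarm, odor noted, yield down
(B) seal leak — does not account for level alarm, odor noted, pressure drop low
(C) off-spec feedstock — flow instability -; level alarm +; particulate in product +; odor noted -; yield down +; pressure drop low +
(D) catalyst deactivation — flow instability -; level alarm +; particulate in product -; odor noted -; yield down -; pressure drop low -
(E) agitator failure — does not account for flow instability
(F) filter breakthrough — flow instability -; level alarm +; particulate in product +; odor noted +; yield down +; pressure drop low +
None of the listed candidates fits everything.

none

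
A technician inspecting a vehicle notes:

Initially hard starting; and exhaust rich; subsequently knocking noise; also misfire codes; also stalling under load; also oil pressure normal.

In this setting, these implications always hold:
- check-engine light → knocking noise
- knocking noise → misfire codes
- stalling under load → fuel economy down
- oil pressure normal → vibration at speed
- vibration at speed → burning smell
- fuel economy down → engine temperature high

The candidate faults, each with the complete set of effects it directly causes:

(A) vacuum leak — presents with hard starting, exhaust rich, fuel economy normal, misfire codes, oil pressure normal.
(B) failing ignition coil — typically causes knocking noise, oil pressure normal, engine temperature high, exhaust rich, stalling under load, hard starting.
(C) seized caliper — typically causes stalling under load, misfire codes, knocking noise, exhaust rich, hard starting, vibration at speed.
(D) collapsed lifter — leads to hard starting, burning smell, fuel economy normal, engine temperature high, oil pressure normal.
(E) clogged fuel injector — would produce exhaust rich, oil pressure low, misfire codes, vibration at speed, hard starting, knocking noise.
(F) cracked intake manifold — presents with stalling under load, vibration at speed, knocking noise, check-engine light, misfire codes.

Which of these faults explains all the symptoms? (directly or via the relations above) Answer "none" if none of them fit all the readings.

B

For each candidate, compare predicted effects to what was observed:
(A) vacuum leak — hard starting +; exhaust rich +; knocking noise -; misfire codes +; stalling under load -; oil pressure normal +
(B) failing ignition coil — accounts for every observation (misfire codes through knocking noise → misfire codes)
(C) seized caliper — hard starting +; exhaust rich +; knocking noise +; misfire codes +; stalling under load +; oil pressure normal -
(D) collapsed lifter — hard starting +; exhaust rich -; knocking noise -; misfire codes -; stalling under load -; oil pressure normal +
(E) clogged fuel injector — fails on stalling under load, oil pressure normal (predicts oil pressure low, not oil pressure normal)
(F) cracked intake manifold — hard starting -; exhaust rich -; knocking noise +; misfire codes +; stalling under load +; oil pressure normal -
(B) is the only candidate with no mismatches.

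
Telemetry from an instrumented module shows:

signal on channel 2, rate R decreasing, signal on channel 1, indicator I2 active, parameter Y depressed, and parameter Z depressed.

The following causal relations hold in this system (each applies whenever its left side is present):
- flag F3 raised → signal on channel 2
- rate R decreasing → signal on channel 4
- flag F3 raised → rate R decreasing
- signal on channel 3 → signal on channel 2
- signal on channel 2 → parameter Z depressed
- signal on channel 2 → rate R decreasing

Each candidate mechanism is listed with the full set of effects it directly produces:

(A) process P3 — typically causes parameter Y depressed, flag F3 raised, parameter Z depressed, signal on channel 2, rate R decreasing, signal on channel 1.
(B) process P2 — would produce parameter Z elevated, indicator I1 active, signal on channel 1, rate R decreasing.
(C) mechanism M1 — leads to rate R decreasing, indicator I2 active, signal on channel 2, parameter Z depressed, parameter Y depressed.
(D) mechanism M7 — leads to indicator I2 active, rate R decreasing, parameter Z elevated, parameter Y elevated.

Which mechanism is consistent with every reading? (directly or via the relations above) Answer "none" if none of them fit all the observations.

none

Testing each hypothesis:
(A) process P3 — signal on channel 2 ✓; rate R decreasing ✓; signal on channel 1 ✓; indicator I2 active ✗; parameter Y depressed ✓; parameter Z depressed ✓
(B) process P2 — signal on channel 2 ✗; rate R decreasing ✓; signal on channel 1 ✓; indicator I2 active ✗; parameter Y depressed ✗; parameter Z depressed ✗
(C) mechanism M1 — does not account for signal on channel 1
(D) mechanism M7 — signal on channel 2 ✗; rate R decreasing ✓; signal on channel 1 ✗; indicator I2 active ✓; parameter Y depressed ✗; parameter Z depressed ✗
None of the listed candidates fits everything.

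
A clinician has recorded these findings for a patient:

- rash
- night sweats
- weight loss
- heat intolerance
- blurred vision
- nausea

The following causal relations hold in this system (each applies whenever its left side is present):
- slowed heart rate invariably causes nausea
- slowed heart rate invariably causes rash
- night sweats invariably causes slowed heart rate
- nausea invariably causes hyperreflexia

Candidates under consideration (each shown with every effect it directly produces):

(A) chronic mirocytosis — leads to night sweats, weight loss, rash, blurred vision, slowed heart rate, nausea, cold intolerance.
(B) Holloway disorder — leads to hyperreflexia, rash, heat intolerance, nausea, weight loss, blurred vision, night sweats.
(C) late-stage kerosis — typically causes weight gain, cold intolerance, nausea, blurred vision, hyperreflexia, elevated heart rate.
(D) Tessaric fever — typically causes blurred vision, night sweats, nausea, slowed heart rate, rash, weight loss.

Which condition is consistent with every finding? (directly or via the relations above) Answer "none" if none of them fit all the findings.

B

Checking each candidate against the observations:
(A) chronic mirocytosis — fails on heat intolerance (predicts cold intolerance, not heat intolerance)
(B) Holloway disorder — accounts for every observation
(C) late-stage kerosis — rash miss; night sweats miss; weight loss miss; heat intolerance miss; blurred vision match; nausea match
(D) Tessaric fever — does not account for heat intolerance
(B) alone accounts for all the evidence.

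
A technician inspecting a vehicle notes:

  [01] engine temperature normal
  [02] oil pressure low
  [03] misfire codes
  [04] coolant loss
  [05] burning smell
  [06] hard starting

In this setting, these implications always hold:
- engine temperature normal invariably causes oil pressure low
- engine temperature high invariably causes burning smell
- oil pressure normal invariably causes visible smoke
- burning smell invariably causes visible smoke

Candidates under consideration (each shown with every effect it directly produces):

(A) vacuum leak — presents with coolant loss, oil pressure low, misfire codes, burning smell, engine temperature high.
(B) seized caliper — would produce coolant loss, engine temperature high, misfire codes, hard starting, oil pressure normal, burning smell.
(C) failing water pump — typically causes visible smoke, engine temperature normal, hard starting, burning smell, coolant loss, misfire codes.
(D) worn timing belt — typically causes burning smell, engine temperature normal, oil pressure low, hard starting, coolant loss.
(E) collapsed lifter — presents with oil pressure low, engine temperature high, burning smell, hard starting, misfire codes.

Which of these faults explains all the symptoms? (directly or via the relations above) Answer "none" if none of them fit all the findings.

C

For each candidate, compare predicted effects to what was observed:
(A) vacuum leak — fails on engine temperature normal, hard starting (predicts engine temperature high, not engine temperature normal)
(B) seized caliper — fails on engine temperature normal, oil pressure low (predicts engine temperature high, not engine temperature normal; predicts oil pressure normal, not oil pressure low)
(C) failing water pump — accounts for every observation (oil pressure low through engine temperature normal → oil pressure low)
(D) worn timing belt — engine temperature normal match; oil pressure low match; misfire codes miss; coolant loss match; burning smell match; hard starting match
(E) collapsed lifter — fails on engine temperature normal, coolant loss (predicts engine temperature high, not engine temperature normal)
(C) alone accounts for all the evidence.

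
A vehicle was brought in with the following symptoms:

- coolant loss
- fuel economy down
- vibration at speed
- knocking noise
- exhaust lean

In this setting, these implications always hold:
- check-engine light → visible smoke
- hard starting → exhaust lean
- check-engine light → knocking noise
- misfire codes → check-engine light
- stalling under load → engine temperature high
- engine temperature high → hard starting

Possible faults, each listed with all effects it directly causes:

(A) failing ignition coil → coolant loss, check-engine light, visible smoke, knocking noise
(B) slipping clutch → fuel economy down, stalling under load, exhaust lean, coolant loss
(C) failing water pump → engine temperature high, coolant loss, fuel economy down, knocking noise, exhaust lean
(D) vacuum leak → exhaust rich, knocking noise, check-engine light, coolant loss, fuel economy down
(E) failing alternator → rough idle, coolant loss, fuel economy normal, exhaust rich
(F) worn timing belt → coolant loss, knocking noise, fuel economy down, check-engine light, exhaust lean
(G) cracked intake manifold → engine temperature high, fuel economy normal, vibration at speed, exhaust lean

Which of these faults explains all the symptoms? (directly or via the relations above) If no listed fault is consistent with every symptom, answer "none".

For each candidate, compare predicted effects to what was observed:
(A) failing ignition coil — coolant loss +; fuel economy down -; vibration at speed -; knocking noise +; exhaust lean -
(B) slipping clutch — does not account for vibration at speed, knocking noise
(C) failing water pump — coolant loss +; fuel economy down +; vibration at speed -; knocking noise +; exhaust lean +
(D) vacuum leak — coolant loss +; fuel economy down +; vibration at speed -; knocking noise +; exhaust lean -
(E) failing alternator — coolant loss +; fuel economy down -; vibration at speed -; knocking noise -; exhaust lean -
(F) worn timing belt — does not account for vibration at speed
(G) cracked intake manifold — fails on coolant loss, fuel economy down, knocking noise (predicts fuel economy normal, not fuel economy down)
Every candidate fails on at least one observation.

none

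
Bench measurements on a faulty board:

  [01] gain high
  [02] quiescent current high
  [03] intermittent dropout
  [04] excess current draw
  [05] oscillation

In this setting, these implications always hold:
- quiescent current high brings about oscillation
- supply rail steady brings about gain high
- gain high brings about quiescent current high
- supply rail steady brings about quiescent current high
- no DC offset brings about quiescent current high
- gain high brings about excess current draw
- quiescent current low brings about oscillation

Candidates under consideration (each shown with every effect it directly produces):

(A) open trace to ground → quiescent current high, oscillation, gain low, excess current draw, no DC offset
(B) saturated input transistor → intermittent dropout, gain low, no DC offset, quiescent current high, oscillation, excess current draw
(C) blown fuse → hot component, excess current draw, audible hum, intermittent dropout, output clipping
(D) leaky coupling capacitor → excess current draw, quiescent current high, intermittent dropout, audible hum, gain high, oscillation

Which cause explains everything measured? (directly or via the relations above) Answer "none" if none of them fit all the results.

For each candidate, compare predicted effects to what was observed:
(A) open trace to ground — gain high -; quiescent current high +; intermittent dropout -; excess current draw +; oscillation +
(B) saturated input transistor — fails on gain high (predicts gain low, not gain high)
(C) blown fuse — does not account for gain high, quiescent current high, oscillation
(D) leaky coupling capacitor — gain high +; quiescent current high +; intermittent dropout +; excess current draw +; oscillation +
(D) is the only candidate with no mismatches.

D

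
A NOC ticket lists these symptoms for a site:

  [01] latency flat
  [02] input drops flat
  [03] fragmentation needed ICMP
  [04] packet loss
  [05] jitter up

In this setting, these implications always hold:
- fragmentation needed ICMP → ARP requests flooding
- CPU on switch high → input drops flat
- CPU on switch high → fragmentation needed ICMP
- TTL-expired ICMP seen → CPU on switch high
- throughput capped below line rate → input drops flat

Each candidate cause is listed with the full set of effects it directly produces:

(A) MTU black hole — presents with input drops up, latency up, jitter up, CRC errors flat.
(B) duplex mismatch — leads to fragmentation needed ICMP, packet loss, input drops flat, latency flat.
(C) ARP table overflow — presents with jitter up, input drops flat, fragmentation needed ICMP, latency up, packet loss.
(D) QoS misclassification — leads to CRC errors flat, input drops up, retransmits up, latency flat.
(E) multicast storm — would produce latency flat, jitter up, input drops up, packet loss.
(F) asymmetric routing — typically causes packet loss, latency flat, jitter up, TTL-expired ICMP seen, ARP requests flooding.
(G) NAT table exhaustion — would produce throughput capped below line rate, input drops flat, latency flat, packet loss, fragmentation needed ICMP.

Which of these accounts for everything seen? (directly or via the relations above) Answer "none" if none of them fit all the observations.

F

For each candidate, compare predicted effects to what was observed:
(A) MTU black hole — fails on latency flat, input drops flat, fragmentation needed ICMP, packet loss (predicts latency up, not latency flat; predicts input drops up, not input drops flat)
(B) duplex mismatch — latency flat yes; input drops flat yes; fragmentation needed ICMP yes; packet loss yes; jitter up NO
(C) ARP table overflow — latency flat NO; input drops flat yes; fragmentation needed ICMP yes; packet loss yes; jitter up yes
(D) QoS misclassification — fails on input drops flat, fragmentation needed ICMP, packet loss, jitter up (predicts input drops up, not input drops flat)
(E) multicast storm — fails on input drops flat, fragmentation needed ICMP (predicts input drops up, not input drops flat)
(F) asymmetric routing — accounts for every observation (input drops flat via TTL-expired ICMP seen → CPU on switch high → input drops flat)
(G) NAT table exhaustion — does not account for jitter up
(F) is the only candidate with no mismatches.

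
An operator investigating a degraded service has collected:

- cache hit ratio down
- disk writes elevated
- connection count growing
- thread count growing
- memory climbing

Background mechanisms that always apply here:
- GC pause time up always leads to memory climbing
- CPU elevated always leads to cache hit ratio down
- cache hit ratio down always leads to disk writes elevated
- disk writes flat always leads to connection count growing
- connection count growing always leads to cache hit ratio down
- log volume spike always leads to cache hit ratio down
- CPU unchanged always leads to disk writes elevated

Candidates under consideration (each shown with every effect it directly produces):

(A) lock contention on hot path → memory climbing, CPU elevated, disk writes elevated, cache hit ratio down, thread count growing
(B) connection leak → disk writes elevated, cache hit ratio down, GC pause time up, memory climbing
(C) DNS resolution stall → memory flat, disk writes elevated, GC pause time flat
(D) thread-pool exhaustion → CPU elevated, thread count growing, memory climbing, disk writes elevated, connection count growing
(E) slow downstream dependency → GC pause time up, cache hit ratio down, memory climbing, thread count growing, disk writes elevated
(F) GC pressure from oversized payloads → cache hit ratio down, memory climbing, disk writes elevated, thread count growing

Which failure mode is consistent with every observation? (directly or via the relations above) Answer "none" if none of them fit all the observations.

Per-candidate check:
(A) lock contention on hot path — cache hit ratio down yes; disk writes elevated yes; connection count growing NO; thread count growing yes; memory climbing yes
(B) connection leak — does not account for connection count growing, thread count growing
(C) DNS resolution stall — cache hit ratio down NO; disk writes elevated yes; connection count growing NO; thread count growing NO; memory climbing NO
(D) thread-pool exhaustion — cache hit ratio down yes (via CPU elevated → cache hit ratio down); disk writes elevated yes; connection count growing yes; thread count growing yes; memory climbing yes
(E) slow downstream dependency — cache hit ratio down yes; disk writes elevated yes; connection count growing NO; thread count growing yes; memory climbing yes
(F) GC pressure from oversized payloads — cache hit ratio down yes; disk writes elevated yes; connection count growing NO; thread count growing yes; memory climbing yes
(D) is the only candidate with no mismatches.

D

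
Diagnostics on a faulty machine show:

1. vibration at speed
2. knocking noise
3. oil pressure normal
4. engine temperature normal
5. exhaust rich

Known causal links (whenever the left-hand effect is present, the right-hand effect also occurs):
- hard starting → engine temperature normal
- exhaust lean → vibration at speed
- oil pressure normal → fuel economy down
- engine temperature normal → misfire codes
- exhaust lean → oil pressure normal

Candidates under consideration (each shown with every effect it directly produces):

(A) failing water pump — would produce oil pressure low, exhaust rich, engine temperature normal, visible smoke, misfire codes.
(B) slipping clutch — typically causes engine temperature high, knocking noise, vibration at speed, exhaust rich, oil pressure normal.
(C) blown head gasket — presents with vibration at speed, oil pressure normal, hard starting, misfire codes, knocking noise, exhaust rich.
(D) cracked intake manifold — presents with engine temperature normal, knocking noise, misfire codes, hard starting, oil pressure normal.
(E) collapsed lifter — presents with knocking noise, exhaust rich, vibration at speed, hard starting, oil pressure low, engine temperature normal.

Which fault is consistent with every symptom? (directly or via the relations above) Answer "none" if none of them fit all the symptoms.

C

Checking each candidate against the observations:
(A) failing water pump — fails on vibration at speed, knocking noise, oil pressure normal (predicts oil pressure low, not oil pressure normal)
(B) slipping clutch — vibration at speed match; knocking noise match; oil pressure normal match; engine temperature normal miss; exhaust rich match
(C) blown head gasket — accounts for every observation (engine temperature normal via hard starting → engine temperature normal)
(D) cracked intake manifold — does not account for vibration at speed, exhaust rich
(E) collapsed lifter — vibration at speed match; knocking noise match; oil pressure normal miss; engine temperature normal match; exhaust rich match
Only (C) is consistent with every observation.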